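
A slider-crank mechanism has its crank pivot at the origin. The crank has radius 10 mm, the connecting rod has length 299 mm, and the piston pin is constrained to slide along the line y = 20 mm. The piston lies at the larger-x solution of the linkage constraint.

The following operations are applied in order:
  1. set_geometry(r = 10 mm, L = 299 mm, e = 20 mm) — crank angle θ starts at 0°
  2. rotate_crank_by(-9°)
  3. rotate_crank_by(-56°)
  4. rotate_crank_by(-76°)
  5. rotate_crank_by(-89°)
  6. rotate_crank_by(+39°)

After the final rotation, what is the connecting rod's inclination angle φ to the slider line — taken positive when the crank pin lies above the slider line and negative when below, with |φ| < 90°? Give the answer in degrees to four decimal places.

-3.4690

set_geometry: r = 10 mm, L = 299 mm, e = 20 mm; θ ← 0°
rotate_crank_by(-9°): θ ← 0° -9° = -9°
rotate_crank_by(-56°): θ ← -9° -56° = -65°
rotate_crank_by(-76°): θ ← -65° -76° = -141°
rotate_crank_by(-89°): θ ← -141° -89° = -230°
rotate_crank_by(+39°): θ ← -230° +39° = -191°
crank pin P = (r cos θ, r sin θ) = (-9.816272, 1.908090)
h = r sin θ − e = 1.908090 − 20 = -18.091910
sin φ = h / L = -18.091910 / 299 = -0.06050806
φ = arcsin(-0.06050806) = -3.468975°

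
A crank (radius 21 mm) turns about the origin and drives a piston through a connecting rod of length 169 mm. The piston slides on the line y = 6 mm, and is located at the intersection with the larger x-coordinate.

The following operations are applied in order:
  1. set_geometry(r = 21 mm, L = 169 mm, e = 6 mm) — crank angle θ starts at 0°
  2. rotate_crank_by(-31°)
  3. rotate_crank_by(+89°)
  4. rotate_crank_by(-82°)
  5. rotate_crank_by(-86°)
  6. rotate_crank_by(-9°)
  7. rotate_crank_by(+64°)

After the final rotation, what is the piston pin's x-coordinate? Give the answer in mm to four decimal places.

set_geometry: r = 21 mm, L = 169 mm, e = 6 mm; θ ← 0°
rotate_crank_by(-31°): θ ← 0° -31° = -31°
rotate_crank_by(+89°): θ ← -31° +89° = 58°
rotate_crank_by(-82°): θ ← 58° -82° = -24°
rotate_crank_by(-86°): θ ← -24° -86° = -110°
rotate_crank_by(-9°): θ ← -110° -9° = -119°
rotate_crank_by(+64°): θ ← -119° +64° = -55°
crank pin P = (r cos θ, r sin θ) = (12.045105, -17.202193)
h = r sin θ − e = -17.202193 − 6 = -23.202193
x = r cos θ + √(L² − h²) = 12.045105 + √(28561.0 − 538.3418) = 12.045105 + 167.399696 = 179.444801

179.4448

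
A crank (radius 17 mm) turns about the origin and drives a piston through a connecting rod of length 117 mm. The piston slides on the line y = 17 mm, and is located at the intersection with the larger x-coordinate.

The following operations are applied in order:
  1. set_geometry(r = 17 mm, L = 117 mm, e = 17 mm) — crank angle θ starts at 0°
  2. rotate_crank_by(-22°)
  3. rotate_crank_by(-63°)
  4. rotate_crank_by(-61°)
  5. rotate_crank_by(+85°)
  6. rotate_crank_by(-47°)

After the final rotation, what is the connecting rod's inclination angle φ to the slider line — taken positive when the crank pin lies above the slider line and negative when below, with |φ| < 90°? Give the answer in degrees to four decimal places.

set_geometry: r = 17 mm, L = 117 mm, e = 17 mm; θ ← 0°
rotate_crank_by(-22°): θ ← 0° -22° = -22°
rotate_crank_by(-63°): θ ← -22° -63° = -85°
rotate_crank_by(-61°): θ ← -85° -61° = -146°
rotate_crank_by(+85°): θ ← -146° +85° = -61°
rotate_crank_by(-47°): θ ← -61° -47° = -108°
crank pin P = (r cos θ, r sin θ) = (-5.253289, -16.167961)
h = r sin θ − e = -16.167961 − 17 = -33.167961
sin φ = h / L = -33.167961 / 117 = -0.28348684
φ = arcsin(-0.28348684) = -16.468421°

-16.4684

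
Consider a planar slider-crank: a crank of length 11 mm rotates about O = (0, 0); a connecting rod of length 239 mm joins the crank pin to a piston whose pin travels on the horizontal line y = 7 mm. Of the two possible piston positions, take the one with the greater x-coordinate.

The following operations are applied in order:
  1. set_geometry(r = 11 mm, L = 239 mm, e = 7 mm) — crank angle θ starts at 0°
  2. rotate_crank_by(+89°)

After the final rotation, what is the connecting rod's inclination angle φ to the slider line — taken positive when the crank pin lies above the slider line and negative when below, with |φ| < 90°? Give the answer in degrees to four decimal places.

set_geometry: r = 11 mm, L = 239 mm, e = 7 mm; θ ← 0°
rotate_crank_by(+89°): θ ← 0° +89° = 89°
crank pin P = (r cos θ, r sin θ) = (0.191976, 10.998325)
h = r sin θ − e = 10.998325 − 7 = 3.998325
sin φ = h / L = 3.998325 / 239 = 0.01672939
φ = arcsin(0.01672939) = 0.958568°

0.9586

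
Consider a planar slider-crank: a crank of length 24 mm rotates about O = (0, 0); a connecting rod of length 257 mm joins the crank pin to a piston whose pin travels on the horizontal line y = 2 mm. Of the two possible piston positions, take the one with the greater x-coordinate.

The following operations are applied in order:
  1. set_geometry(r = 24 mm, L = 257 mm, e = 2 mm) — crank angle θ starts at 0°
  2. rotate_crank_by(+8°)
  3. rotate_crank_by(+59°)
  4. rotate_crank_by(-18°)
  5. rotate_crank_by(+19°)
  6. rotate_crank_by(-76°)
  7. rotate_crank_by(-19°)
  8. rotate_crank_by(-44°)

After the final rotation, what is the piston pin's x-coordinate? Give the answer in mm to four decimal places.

set_geometry: r = 24 mm, L = 257 mm, e = 2 mm; θ ← 0°
rotate_crank_by(+8°): θ ← 0° +8° = 8°
rotate_crank_by(+59°): θ ← 8° +59° = 67°
rotate_crank_by(-18°): θ ← 67° -18° = 49°
rotate_crank_by(+19°): θ ← 49° +19° = 68°
rotate_crank_by(-76°): θ ← 68° -76° = -8°
rotate_crank_by(-19°): θ ← -8° -19° = -27°
rotate_crank_by(-44°): θ ← -27° -44° = -71°
crank pin P = (r cos θ, r sin θ) = (7.813636, -22.692446)
h = r sin θ − e = -22.692446 − 2 = -24.692446
x = r cos θ + √(L² − h²) = 7.813636 + √(66049.0 − 609.7169) = 7.813636 + 255.811030 = 263.624666

263.6247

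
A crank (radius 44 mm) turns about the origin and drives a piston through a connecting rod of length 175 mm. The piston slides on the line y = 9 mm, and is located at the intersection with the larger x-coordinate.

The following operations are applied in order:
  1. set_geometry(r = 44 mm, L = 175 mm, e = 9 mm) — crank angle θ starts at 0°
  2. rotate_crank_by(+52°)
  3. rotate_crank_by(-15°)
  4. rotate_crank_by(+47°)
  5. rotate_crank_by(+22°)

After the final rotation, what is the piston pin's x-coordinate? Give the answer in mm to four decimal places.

set_geometry: r = 44 mm, L = 175 mm, e = 9 mm; θ ← 0°
rotate_crank_by(+52°): θ ← 0° +52° = 52°
rotate_crank_by(-15°): θ ← 52° -15° = 37°
rotate_crank_by(+47°): θ ← 37° +47° = 84°
rotate_crank_by(+22°): θ ← 84° +22° = 106°
crank pin P = (r cos θ, r sin θ) = (-12.128044, 42.295515)
h = r sin θ − e = 42.295515 − 9 = 33.295515
x = r cos θ + √(L² − h²) = -12.128044 + √(30625.0 − 1108.5913) = -12.128044 + 171.803401 = 159.675358

159.6754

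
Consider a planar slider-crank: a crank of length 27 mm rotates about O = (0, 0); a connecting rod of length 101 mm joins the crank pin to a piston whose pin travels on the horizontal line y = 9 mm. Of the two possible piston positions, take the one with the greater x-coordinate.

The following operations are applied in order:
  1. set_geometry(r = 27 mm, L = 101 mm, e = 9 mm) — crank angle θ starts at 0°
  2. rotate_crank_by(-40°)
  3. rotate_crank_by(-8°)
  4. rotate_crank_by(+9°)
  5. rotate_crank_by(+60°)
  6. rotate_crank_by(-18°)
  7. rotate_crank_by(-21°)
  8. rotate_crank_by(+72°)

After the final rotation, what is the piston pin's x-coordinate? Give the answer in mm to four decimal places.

116.0503

set_geometry: r = 27 mm, L = 101 mm, e = 9 mm; θ ← 0°
rotate_crank_by(-40°): θ ← 0° -40° = -40°
rotate_crank_by(-8°): θ ← -40° -8° = -48°
rotate_crank_by(+9°): θ ← -48° +9° = -39°
rotate_crank_by(+60°): θ ← -39° +60° = 21°
rotate_crank_by(-18°): θ ← 21° -18° = 3°
rotate_crank_by(-21°): θ ← 3° -21° = -18°
rotate_crank_by(+72°): θ ← -18° +72° = 54°
crank pin P = (r cos θ, r sin θ) = (15.870202, 21.843459)
h = r sin θ − e = 21.843459 − 9 = 12.843459
x = r cos θ + √(L² − h²) = 15.870202 + √(10201.0 − 164.9544) = 15.870202 + 100.180066 = 116.050268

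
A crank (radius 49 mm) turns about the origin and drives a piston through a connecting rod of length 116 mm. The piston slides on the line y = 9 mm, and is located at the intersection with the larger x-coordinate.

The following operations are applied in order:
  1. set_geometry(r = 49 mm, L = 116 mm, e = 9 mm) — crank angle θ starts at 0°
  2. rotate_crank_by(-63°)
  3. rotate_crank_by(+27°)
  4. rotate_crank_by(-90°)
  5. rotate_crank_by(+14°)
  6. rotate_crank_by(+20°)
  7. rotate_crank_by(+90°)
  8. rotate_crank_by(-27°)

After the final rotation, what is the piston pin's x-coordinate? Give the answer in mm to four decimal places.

set_geometry: r = 49 mm, L = 116 mm, e = 9 mm; θ ← 0°
rotate_crank_by(-63°): θ ← 0° -63° = -63°
rotate_crank_by(+27°): θ ← -63° +27° = -36°
rotate_crank_by(-90°): θ ← -36° -90° = -126°
rotate_crank_by(+14°): θ ← -126° +14° = -112°
rotate_crank_by(+20°): θ ← -112° +20° = -92°
rotate_crank_by(+90°): θ ← -92° +90° = -2°
rotate_crank_by(-27°): θ ← -2° -27° = -29°
crank pin P = (r cos θ, r sin θ) = (42.856366, -23.755671)
h = r sin θ − e = -23.755671 − 9 = -32.755671
x = r cos θ + √(L² − h²) = 42.856366 + √(13456.0 − 1072.9340) = 42.856366 + 111.279225 = 154.135591

154.1356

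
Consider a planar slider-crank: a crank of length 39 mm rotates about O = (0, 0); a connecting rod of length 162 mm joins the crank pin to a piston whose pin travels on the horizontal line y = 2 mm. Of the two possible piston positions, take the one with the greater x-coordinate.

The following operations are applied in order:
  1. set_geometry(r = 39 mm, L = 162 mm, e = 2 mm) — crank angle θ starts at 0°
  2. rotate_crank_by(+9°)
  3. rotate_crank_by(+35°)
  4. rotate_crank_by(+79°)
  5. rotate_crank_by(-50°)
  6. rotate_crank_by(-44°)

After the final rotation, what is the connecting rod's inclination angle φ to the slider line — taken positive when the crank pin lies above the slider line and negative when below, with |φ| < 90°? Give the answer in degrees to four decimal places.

5.9907

set_geometry: r = 39 mm, L = 162 mm, e = 2 mm; θ ← 0°
rotate_crank_by(+9°): θ ← 0° +9° = 9°
rotate_crank_by(+35°): θ ← 9° +35° = 44°
rotate_crank_by(+79°): θ ← 44° +79° = 123°
rotate_crank_by(-50°): θ ← 123° -50° = 73°
rotate_crank_by(-44°): θ ← 73° -44° = 29°
crank pin P = (r cos θ, r sin θ) = (34.110169, 18.907575)
h = r sin θ − e = 18.907575 − 2 = 16.907575
sin φ = h / L = 16.907575 / 162 = 0.10436775
φ = arcsin(0.10436775) = 5.990741°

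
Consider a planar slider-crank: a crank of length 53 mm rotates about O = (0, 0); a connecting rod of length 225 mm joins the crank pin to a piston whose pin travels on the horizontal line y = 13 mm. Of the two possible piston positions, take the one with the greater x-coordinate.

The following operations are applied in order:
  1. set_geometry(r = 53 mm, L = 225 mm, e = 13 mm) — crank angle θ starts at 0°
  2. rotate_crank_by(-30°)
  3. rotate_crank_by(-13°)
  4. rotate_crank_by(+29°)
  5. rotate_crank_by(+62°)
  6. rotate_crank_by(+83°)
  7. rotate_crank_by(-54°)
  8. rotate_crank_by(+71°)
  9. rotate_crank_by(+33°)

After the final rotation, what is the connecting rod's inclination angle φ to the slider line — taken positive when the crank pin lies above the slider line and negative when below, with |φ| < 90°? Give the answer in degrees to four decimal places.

-3.5482

set_geometry: r = 53 mm, L = 225 mm, e = 13 mm; θ ← 0°
rotate_crank_by(-30°): θ ← 0° -30° = -30°
rotate_crank_by(-13°): θ ← -30° -13° = -43°
rotate_crank_by(+29°): θ ← -43° +29° = -14°
rotate_crank_by(+62°): θ ← -14° +62° = 48°
rotate_crank_by(+83°): θ ← 48° +83° = 131°
rotate_crank_by(-54°): θ ← 131° -54° = 77°
rotate_crank_by(+71°): θ ← 77° +71° = 148°
rotate_crank_by(+33°): θ ← 148° +33° = 181°
crank pin P = (r cos θ, r sin θ) = (-52.991928, -0.924978)
h = r sin θ − e = -0.924978 − 13 = -13.924978
sin φ = h / L = -13.924978 / 225 = -0.06188879
φ = arcsin(-0.06188879) = -3.548234°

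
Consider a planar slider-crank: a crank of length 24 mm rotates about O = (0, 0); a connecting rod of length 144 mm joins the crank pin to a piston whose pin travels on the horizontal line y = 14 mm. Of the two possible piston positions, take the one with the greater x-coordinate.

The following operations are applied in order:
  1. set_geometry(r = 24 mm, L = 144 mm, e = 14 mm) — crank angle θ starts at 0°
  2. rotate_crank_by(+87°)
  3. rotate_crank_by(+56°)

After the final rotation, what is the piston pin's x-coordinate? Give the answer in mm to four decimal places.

set_geometry: r = 24 mm, L = 144 mm, e = 14 mm; θ ← 0°
rotate_crank_by(+87°): θ ← 0° +87° = 87°
rotate_crank_by(+56°): θ ← 87° +56° = 143°
crank pin P = (r cos θ, r sin θ) = (-19.167252, 14.443561)
h = r sin θ − e = 14.443561 − 14 = 0.443561
x = r cos θ + √(L² − h²) = -19.167252 + √(20736.0 − 0.1967) = -19.167252 + 143.999317 = 124.832065

124.8321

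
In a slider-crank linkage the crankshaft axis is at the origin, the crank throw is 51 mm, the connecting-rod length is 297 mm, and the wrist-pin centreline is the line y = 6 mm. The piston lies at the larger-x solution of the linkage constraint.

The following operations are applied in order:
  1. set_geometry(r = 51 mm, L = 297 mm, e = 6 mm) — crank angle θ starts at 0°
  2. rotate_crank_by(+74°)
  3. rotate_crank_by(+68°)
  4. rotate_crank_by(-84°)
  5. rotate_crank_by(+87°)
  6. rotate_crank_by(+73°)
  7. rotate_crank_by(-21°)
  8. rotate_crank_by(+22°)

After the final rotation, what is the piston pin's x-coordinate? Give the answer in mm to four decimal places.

254.9122

set_geometry: r = 51 mm, L = 297 mm, e = 6 mm; θ ← 0°
rotate_crank_by(+74°): θ ← 0° +74° = 74°
rotate_crank_by(+68°): θ ← 74° +68° = 142°
rotate_crank_by(-84°): θ ← 142° -84° = 58°
rotate_crank_by(+87°): θ ← 58° +87° = 145°
rotate_crank_by(+73°): θ ← 145° +73° = 218°
rotate_crank_by(-21°): θ ← 218° -21° = 197°
rotate_crank_by(+22°): θ ← 197° +22° = 219°
crank pin P = (r cos θ, r sin θ) = (-39.634444, -32.095340)
h = r sin θ − e = -32.095340 − 6 = -38.095340
x = r cos θ + √(L² − h²) = -39.634444 + √(88209.0 − 1451.2549) = -39.634444 + 294.546677 = 254.912233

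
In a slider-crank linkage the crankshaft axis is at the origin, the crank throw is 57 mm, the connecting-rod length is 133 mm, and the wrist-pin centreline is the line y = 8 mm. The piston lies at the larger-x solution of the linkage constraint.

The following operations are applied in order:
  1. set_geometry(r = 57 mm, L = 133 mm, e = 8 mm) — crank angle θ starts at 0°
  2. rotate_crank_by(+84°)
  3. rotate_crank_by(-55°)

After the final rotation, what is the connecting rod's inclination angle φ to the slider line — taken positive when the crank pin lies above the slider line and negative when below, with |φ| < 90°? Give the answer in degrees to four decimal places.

8.4893

set_geometry: r = 57 mm, L = 133 mm, e = 8 mm; θ ← 0°
rotate_crank_by(+84°): θ ← 0° +84° = 84°
rotate_crank_by(-55°): θ ← 84° -55° = 29°
crank pin P = (r cos θ, r sin θ) = (49.853323, 27.634148)
h = r sin θ − e = 27.634148 − 8 = 19.634148
sin φ = h / L = 19.634148 / 133 = 0.14762518
φ = arcsin(0.14762518) = 8.489327°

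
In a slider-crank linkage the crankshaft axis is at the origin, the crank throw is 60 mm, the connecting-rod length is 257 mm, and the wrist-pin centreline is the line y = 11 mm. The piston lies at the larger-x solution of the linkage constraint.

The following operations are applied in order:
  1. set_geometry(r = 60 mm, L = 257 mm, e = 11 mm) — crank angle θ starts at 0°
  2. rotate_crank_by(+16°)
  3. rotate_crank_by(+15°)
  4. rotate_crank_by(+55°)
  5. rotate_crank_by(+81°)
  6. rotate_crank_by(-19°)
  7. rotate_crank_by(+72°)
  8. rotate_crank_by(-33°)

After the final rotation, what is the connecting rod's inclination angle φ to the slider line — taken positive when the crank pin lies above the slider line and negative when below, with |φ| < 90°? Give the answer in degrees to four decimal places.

set_geometry: r = 60 mm, L = 257 mm, e = 11 mm; θ ← 0°
rotate_crank_by(+16°): θ ← 0° +16° = 16°
rotate_crank_by(+15°): θ ← 16° +15° = 31°
rotate_crank_by(+55°): θ ← 31° +55° = 86°
rotate_crank_by(+81°): θ ← 86° +81° = 167°
rotate_crank_by(-19°): θ ← 167° -19° = 148°
rotate_crank_by(+72°): θ ← 148° +72° = 220°
rotate_crank_by(-33°): θ ← 220° -33° = 187°
crank pin P = (r cos θ, r sin θ) = (-59.552769, -7.312161)
h = r sin θ − e = -7.312161 − 11 = -18.312161
sin φ = h / L = -18.312161 / 257 = -0.07125354
φ = arcsin(-0.07125354) = -4.085990°

-4.0860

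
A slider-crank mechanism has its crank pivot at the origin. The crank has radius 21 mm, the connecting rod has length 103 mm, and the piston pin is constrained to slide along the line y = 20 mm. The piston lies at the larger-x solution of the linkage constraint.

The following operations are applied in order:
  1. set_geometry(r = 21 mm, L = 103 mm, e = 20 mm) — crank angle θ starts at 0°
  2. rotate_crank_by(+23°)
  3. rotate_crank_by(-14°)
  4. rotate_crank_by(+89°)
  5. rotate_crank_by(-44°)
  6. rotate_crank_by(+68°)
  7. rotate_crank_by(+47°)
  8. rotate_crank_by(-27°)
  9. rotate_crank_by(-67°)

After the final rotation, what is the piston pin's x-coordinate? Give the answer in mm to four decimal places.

set_geometry: r = 21 mm, L = 103 mm, e = 20 mm; θ ← 0°
rotate_crank_by(+23°): θ ← 0° +23° = 23°
rotate_crank_by(-14°): θ ← 23° -14° = 9°
rotate_crank_by(+89°): θ ← 9° +89° = 98°
rotate_crank_by(-44°): θ ← 98° -44° = 54°
rotate_crank_by(+68°): θ ← 54° +68° = 122°
rotate_crank_by(+47°): θ ← 122° +47° = 169°
rotate_crank_by(-27°): θ ← 169° -27° = 142°
rotate_crank_by(-67°): θ ← 142° -67° = 75°
crank pin P = (r cos θ, r sin θ) = (5.435200, 20.284442)
h = r sin θ − e = 20.284442 − 20 = 0.284442
x = r cos θ + √(L² − h²) = 5.435200 + √(10609.0 − 0.0809) = 5.435200 + 102.999607 = 108.434807

108.4348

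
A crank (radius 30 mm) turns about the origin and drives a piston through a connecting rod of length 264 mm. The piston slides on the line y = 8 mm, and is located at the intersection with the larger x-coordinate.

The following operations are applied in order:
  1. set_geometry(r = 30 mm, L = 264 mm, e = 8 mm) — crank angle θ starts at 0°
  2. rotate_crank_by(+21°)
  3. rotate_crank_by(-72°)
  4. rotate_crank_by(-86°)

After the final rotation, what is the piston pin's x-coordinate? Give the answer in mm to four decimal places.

240.5209

set_geometry: r = 30 mm, L = 264 mm, e = 8 mm; θ ← 0°
rotate_crank_by(+21°): θ ← 0° +21° = 21°
rotate_crank_by(-72°): θ ← 21° -72° = -51°
rotate_crank_by(-86°): θ ← -51° -86° = -137°
crank pin P = (r cos θ, r sin θ) = (-21.940611, -20.459951)
h = r sin θ − e = -20.459951 − 8 = -28.459951
x = r cos θ + √(L² − h²) = -21.940611 + √(69696.0 − 809.9688) = -21.940611 + 262.461485 = 240.520874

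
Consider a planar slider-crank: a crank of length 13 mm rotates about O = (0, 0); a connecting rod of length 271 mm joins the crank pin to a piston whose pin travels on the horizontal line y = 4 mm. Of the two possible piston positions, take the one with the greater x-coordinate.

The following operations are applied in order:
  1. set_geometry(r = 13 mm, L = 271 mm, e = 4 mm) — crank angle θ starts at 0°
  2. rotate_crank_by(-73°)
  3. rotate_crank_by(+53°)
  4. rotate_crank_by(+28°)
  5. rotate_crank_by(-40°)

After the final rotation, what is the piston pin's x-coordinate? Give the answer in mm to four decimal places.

281.8058

set_geometry: r = 13 mm, L = 271 mm, e = 4 mm; θ ← 0°
rotate_crank_by(-73°): θ ← 0° -73° = -73°
rotate_crank_by(+53°): θ ← -73° +53° = -20°
rotate_crank_by(+28°): θ ← -20° +28° = 8°
rotate_crank_by(-40°): θ ← 8° -40° = -32°
crank pin P = (r cos θ, r sin θ) = (11.024625, -6.888950)
h = r sin θ − e = -6.888950 − 4 = -10.888950
x = r cos θ + √(L² − h²) = 11.024625 + √(73441.0 − 118.5692) = 11.024625 + 270.781149 = 281.805774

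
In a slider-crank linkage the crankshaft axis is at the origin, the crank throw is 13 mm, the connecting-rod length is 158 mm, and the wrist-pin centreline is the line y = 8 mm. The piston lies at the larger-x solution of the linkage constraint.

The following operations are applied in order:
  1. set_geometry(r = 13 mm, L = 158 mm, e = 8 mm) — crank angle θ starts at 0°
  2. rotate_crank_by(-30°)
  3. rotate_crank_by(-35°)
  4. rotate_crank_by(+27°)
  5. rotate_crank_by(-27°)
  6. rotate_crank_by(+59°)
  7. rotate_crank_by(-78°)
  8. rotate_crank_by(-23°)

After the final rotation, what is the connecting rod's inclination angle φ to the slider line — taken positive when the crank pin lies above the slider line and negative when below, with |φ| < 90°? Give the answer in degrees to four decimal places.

set_geometry: r = 13 mm, L = 158 mm, e = 8 mm; θ ← 0°
rotate_crank_by(-30°): θ ← 0° -30° = -30°
rotate_crank_by(-35°): θ ← -30° -35° = -65°
rotate_crank_by(+27°): θ ← -65° +27° = -38°
rotate_crank_by(-27°): θ ← -38° -27° = -65°
rotate_crank_by(+59°): θ ← -65° +59° = -6°
rotate_crank_by(-78°): θ ← -6° -78° = -84°
rotate_crank_by(-23°): θ ← -84° -23° = -107°
crank pin P = (r cos θ, r sin θ) = (-3.800832, -12.431962)
h = r sin θ − e = -12.431962 − 8 = -20.431962
sin φ = h / L = -20.431962 / 158 = -0.12931621
φ = arcsin(-0.12931621) = -7.430081°

-7.4301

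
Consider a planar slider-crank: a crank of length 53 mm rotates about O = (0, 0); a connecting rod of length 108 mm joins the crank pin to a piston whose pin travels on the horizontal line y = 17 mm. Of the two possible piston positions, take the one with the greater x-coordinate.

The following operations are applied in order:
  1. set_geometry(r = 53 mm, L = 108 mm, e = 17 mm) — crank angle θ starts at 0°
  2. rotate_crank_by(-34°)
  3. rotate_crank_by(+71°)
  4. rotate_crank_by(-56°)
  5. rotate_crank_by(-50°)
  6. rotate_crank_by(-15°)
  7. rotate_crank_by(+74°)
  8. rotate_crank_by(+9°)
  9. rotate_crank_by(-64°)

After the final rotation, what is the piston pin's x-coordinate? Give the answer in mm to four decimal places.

set_geometry: r = 53 mm, L = 108 mm, e = 17 mm; θ ← 0°
rotate_crank_by(-34°): θ ← 0° -34° = -34°
rotate_crank_by(+71°): θ ← -34° +71° = 37°
rotate_crank_by(-56°): θ ← 37° -56° = -19°
rotate_crank_by(-50°): θ ← -19° -50° = -69°
rotate_crank_by(-15°): θ ← -69° -15° = -84°
rotate_crank_by(+74°): θ ← -84° +74° = -10°
rotate_crank_by(+9°): θ ← -10° +9° = -1°
rotate_crank_by(-64°): θ ← -1° -64° = -65°
crank pin P = (r cos θ, r sin θ) = (22.398768, -48.034313)
h = r sin θ − e = -48.034313 − 17 = -65.034313
x = r cos θ + √(L² − h²) = 22.398768 + √(11664.0 − 4229.4618) = 22.398768 + 86.223768 = 108.622536

108.6225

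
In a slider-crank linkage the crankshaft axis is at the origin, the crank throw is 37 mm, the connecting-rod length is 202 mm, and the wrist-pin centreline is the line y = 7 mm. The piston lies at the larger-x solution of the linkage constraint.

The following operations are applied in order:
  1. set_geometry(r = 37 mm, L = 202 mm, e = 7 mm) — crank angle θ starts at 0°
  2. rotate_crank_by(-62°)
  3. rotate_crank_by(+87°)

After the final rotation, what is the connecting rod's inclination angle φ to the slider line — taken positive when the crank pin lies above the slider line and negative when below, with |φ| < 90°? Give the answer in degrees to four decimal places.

2.4505

set_geometry: r = 37 mm, L = 202 mm, e = 7 mm; θ ← 0°
rotate_crank_by(-62°): θ ← 0° -62° = -62°
rotate_crank_by(+87°): θ ← -62° +87° = 25°
crank pin P = (r cos θ, r sin θ) = (33.533388, 15.636876)
h = r sin θ − e = 15.636876 − 7 = 8.636876
sin φ = h / L = 8.636876 / 202 = 0.04275681
φ = arcsin(0.04275681) = 2.450532°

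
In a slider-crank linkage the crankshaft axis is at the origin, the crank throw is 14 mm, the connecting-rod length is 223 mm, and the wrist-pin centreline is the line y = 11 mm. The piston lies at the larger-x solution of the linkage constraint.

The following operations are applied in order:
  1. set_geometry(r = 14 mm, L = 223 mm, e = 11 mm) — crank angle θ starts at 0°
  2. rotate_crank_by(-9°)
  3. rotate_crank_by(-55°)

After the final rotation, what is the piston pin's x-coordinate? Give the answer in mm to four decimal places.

227.8867

set_geometry: r = 14 mm, L = 223 mm, e = 11 mm; θ ← 0°
rotate_crank_by(-9°): θ ← 0° -9° = -9°
rotate_crank_by(-55°): θ ← -9° -55° = -64°
crank pin P = (r cos θ, r sin θ) = (6.137196, -12.583117)
h = r sin θ − e = -12.583117 − 11 = -23.583117
x = r cos θ + √(L² − h²) = 6.137196 + √(49729.0 − 556.1634) = 6.137196 + 221.749491 = 227.886687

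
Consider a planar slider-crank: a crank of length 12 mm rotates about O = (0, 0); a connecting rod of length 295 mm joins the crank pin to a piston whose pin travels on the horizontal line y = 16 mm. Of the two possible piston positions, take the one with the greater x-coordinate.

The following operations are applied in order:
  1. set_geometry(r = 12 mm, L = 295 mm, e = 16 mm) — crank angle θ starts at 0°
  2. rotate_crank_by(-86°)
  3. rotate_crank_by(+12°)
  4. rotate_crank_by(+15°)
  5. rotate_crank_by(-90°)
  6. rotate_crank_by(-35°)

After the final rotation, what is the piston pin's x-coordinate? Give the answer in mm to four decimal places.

282.6393

set_geometry: r = 12 mm, L = 295 mm, e = 16 mm; θ ← 0°
rotate_crank_by(-86°): θ ← 0° -86° = -86°
rotate_crank_by(+12°): θ ← -86° +12° = -74°
rotate_crank_by(+15°): θ ← -74° +15° = -59°
rotate_crank_by(-90°): θ ← -59° -90° = -149°
rotate_crank_by(-35°): θ ← -149° -35° = -184°
crank pin P = (r cos θ, r sin θ) = (-11.970769, 0.837078)
h = r sin θ − e = 0.837078 − 16 = -15.162922
x = r cos θ + √(L² − h²) = -11.970769 + √(87025.0 − 229.9142) = -11.970769 + 294.610057 = 282.639289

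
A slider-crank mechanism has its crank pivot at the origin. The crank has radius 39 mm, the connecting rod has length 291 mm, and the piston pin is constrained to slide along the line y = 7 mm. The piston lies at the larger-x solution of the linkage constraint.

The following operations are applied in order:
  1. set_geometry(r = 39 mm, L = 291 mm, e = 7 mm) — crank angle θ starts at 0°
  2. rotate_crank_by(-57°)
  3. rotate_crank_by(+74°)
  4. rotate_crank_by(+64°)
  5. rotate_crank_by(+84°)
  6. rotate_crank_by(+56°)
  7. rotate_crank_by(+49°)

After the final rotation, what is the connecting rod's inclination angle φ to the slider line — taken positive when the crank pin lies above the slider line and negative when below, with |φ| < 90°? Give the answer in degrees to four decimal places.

set_geometry: r = 39 mm, L = 291 mm, e = 7 mm; θ ← 0°
rotate_crank_by(-57°): θ ← 0° -57° = -57°
rotate_crank_by(+74°): θ ← -57° +74° = 17°
rotate_crank_by(+64°): θ ← 17° +64° = 81°
rotate_crank_by(+84°): θ ← 81° +84° = 165°
rotate_crank_by(+56°): θ ← 165° +56° = 221°
rotate_crank_by(+49°): θ ← 221° +49° = 270°
crank pin P = (r cos θ, r sin θ) = (-0.000000, -39.000000)
h = r sin θ − e = -39.000000 − 7 = -46.000000
sin φ = h / L = -46.000000 / 291 = -0.15807560
φ = arcsin(-0.15807560) = -9.095215°

-9.0952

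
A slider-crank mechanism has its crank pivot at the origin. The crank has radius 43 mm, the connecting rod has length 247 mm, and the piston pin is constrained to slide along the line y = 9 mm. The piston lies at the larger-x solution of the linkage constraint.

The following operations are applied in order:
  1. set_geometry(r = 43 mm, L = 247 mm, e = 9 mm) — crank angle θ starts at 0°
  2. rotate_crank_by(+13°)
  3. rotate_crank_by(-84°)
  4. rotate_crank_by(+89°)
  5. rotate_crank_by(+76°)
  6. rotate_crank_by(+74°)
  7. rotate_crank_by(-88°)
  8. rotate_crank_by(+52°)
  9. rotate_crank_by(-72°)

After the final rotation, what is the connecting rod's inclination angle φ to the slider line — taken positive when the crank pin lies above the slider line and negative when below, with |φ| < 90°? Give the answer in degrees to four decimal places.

set_geometry: r = 43 mm, L = 247 mm, e = 9 mm; θ ← 0°
rotate_crank_by(+13°): θ ← 0° +13° = 13°
rotate_crank_by(-84°): θ ← 13° -84° = -71°
rotate_crank_by(+89°): θ ← -71° +89° = 18°
rotate_crank_by(+76°): θ ← 18° +76° = 94°
rotate_crank_by(+74°): θ ← 94° +74° = 168°
rotate_crank_by(-88°): θ ← 168° -88° = 80°
rotate_crank_by(+52°): θ ← 80° +52° = 132°
rotate_crank_by(-72°): θ ← 132° -72° = 60°
crank pin P = (r cos θ, r sin θ) = (21.500000, 37.239092)
h = r sin θ − e = 37.239092 − 9 = 28.239092
sin φ = h / L = 28.239092 / 247 = 0.11432831
φ = arcsin(0.11432831) = 6.564884°

6.5649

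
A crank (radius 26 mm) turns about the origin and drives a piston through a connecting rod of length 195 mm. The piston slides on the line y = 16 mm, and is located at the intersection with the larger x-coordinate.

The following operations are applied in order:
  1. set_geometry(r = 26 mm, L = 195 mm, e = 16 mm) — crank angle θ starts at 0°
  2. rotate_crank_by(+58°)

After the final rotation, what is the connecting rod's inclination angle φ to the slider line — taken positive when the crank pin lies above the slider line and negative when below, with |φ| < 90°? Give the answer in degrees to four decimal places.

1.7777

set_geometry: r = 26 mm, L = 195 mm, e = 16 mm; θ ← 0°
rotate_crank_by(+58°): θ ← 0° +58° = 58°
crank pin P = (r cos θ, r sin θ) = (13.777901, 22.049251)
h = r sin θ − e = 22.049251 − 16 = 6.049251
sin φ = h / L = 6.049251 / 195 = 0.03102180
φ = arcsin(0.03102180) = 1.777703°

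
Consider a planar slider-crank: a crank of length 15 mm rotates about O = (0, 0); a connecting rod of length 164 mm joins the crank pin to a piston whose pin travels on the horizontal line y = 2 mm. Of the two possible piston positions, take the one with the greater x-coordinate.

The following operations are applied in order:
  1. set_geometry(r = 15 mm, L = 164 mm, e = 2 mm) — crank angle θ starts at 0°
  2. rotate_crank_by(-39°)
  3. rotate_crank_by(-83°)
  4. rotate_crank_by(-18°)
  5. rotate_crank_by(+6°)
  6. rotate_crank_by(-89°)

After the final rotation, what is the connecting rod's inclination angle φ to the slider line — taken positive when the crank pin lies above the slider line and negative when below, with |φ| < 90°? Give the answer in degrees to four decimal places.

set_geometry: r = 15 mm, L = 164 mm, e = 2 mm; θ ← 0°
rotate_crank_by(-39°): θ ← 0° -39° = -39°
rotate_crank_by(-83°): θ ← -39° -83° = -122°
rotate_crank_by(-18°): θ ← -122° -18° = -140°
rotate_crank_by(+6°): θ ← -140° +6° = -134°
rotate_crank_by(-89°): θ ← -134° -89° = -223°
crank pin P = (r cos θ, r sin θ) = (-10.970306, 10.229975)
h = r sin θ − e = 10.229975 − 2 = 8.229975
sin φ = h / L = 8.229975 / 164 = 0.05018278
φ = arcsin(0.05018278) = 2.876469°

2.8765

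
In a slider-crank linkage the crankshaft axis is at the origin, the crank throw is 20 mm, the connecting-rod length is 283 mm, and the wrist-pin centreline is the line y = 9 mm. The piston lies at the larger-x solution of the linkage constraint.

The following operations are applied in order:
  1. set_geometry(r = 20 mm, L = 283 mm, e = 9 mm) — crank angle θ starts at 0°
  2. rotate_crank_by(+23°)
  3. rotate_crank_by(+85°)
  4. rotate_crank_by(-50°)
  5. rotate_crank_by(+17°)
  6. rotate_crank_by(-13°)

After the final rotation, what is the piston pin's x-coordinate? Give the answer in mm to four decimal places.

292.2569

set_geometry: r = 20 mm, L = 283 mm, e = 9 mm; θ ← 0°
rotate_crank_by(+23°): θ ← 0° +23° = 23°
rotate_crank_by(+85°): θ ← 23° +85° = 108°
rotate_crank_by(-50°): θ ← 108° -50° = 58°
rotate_crank_by(+17°): θ ← 58° +17° = 75°
rotate_crank_by(-13°): θ ← 75° -13° = 62°
crank pin P = (r cos θ, r sin θ) = (9.389431, 17.658952)
h = r sin θ − e = 17.658952 − 9 = 8.658952
x = r cos θ + √(L² − h²) = 9.389431 + √(80089.0 − 74.9774) = 9.389431 + 282.867500 = 292.256931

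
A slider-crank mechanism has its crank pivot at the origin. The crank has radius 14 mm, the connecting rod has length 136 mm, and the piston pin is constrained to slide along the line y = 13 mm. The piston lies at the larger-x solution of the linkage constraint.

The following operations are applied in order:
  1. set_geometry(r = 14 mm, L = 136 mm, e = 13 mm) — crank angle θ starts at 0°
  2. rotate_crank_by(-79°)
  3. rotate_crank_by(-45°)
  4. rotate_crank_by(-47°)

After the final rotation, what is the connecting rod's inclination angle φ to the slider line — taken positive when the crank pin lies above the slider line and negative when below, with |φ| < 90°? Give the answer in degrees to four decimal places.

set_geometry: r = 14 mm, L = 136 mm, e = 13 mm; θ ← 0°
rotate_crank_by(-79°): θ ← 0° -79° = -79°
rotate_crank_by(-45°): θ ← -79° -45° = -124°
rotate_crank_by(-47°): θ ← -124° -47° = -171°
crank pin P = (r cos θ, r sin θ) = (-13.827637, -2.190083)
h = r sin θ − e = -2.190083 − 13 = -15.190083
sin φ = h / L = -15.190083 / 136 = -0.11169178
φ = arcsin(-0.11169178) = -6.412849°

-6.4128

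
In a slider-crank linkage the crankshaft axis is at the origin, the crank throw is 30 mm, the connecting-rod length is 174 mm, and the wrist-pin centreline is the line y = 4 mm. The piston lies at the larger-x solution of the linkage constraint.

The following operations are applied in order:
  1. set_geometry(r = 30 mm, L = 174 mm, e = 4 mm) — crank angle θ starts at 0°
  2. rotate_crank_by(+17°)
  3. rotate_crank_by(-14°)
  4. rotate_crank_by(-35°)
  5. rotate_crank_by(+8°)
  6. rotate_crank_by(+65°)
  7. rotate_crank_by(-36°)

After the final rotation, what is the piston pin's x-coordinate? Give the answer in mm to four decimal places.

set_geometry: r = 30 mm, L = 174 mm, e = 4 mm; θ ← 0°
rotate_crank_by(+17°): θ ← 0° +17° = 17°
rotate_crank_by(-14°): θ ← 17° -14° = 3°
rotate_crank_by(-35°): θ ← 3° -35° = -32°
rotate_crank_by(+8°): θ ← -32° +8° = -24°
rotate_crank_by(+65°): θ ← -24° +65° = 41°
rotate_crank_by(-36°): θ ← 41° -36° = 5°
crank pin P = (r cos θ, r sin θ) = (29.885841, 2.614672)
h = r sin θ − e = 2.614672 − 4 = -1.385328
x = r cos θ + √(L² − h²) = 29.885841 + √(30276.0 − 1.9191) = 29.885841 + 173.994485 = 203.880326

203.8803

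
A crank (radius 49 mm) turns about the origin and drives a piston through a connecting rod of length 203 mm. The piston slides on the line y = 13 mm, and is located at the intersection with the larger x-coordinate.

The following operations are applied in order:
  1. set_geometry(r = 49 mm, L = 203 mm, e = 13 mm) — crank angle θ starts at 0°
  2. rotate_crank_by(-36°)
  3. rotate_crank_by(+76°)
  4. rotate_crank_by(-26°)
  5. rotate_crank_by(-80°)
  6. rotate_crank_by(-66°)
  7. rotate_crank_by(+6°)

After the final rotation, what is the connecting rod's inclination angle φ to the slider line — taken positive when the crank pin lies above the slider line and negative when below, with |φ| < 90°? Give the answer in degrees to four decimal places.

set_geometry: r = 49 mm, L = 203 mm, e = 13 mm; θ ← 0°
rotate_crank_by(-36°): θ ← 0° -36° = -36°
rotate_crank_by(+76°): θ ← -36° +76° = 40°
rotate_crank_by(-26°): θ ← 40° -26° = 14°
rotate_crank_by(-80°): θ ← 14° -80° = -66°
rotate_crank_by(-66°): θ ← -66° -66° = -132°
rotate_crank_by(+6°): θ ← -132° +6° = -126°
crank pin P = (r cos θ, r sin θ) = (-28.801477, -39.641833)
h = r sin θ − e = -39.641833 − 13 = -52.641833
sin φ = h / L = -52.641833 / 203 = -0.25931937
φ = arcsin(-0.25931937) = -15.029680°

-15.0297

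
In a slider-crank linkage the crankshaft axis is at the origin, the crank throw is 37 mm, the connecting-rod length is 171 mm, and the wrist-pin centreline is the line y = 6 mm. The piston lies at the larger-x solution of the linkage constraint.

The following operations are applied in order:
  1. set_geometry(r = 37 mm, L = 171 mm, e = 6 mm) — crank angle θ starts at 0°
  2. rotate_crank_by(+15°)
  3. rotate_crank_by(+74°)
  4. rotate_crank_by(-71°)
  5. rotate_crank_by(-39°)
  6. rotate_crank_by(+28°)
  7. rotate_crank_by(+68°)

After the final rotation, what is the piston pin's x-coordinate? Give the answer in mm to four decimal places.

set_geometry: r = 37 mm, L = 171 mm, e = 6 mm; θ ← 0°
rotate_crank_by(+15°): θ ← 0° +15° = 15°
rotate_crank_by(+74°): θ ← 15° +74° = 89°
rotate_crank_by(-71°): θ ← 89° -71° = 18°
rotate_crank_by(-39°): θ ← 18° -39° = -21°
rotate_crank_by(+28°): θ ← -21° +28° = 7°
rotate_crank_by(+68°): θ ← 7° +68° = 75°
crank pin P = (r cos θ, r sin θ) = (9.576305, 35.739256)
h = r sin θ − e = 35.739256 − 6 = 29.739256
x = r cos θ + √(L² − h²) = 9.576305 + √(29241.0 − 884.4233) = 9.576305 + 168.394111 = 177.970416

177.9704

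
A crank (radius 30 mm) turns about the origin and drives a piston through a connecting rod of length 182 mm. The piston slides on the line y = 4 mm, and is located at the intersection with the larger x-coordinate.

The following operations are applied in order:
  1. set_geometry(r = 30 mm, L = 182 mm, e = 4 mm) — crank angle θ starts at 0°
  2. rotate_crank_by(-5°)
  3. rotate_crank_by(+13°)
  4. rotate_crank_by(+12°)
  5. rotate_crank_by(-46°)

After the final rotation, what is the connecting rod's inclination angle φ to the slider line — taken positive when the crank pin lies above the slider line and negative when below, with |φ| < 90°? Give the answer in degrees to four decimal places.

set_geometry: r = 30 mm, L = 182 mm, e = 4 mm; θ ← 0°
rotate_crank_by(-5°): θ ← 0° -5° = -5°
rotate_crank_by(+13°): θ ← -5° +13° = 8°
rotate_crank_by(+12°): θ ← 8° +12° = 20°
rotate_crank_by(-46°): θ ← 20° -46° = -26°
crank pin P = (r cos θ, r sin θ) = (26.963821, -13.151134)
h = r sin θ − e = -13.151134 − 4 = -17.151134
sin φ = h / L = -17.151134 / 182 = -0.09423700
φ = arcsin(-0.09423700) = -5.407406°

-5.4074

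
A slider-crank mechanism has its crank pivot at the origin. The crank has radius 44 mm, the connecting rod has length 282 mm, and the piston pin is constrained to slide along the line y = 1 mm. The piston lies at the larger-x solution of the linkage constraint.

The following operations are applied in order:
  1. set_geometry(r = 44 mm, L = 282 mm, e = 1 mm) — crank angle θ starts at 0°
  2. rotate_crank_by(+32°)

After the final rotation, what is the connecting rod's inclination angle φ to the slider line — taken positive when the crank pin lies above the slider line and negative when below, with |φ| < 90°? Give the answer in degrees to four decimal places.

set_geometry: r = 44 mm, L = 282 mm, e = 1 mm; θ ← 0°
rotate_crank_by(+32°): θ ← 0° +32° = 32°
crank pin P = (r cos θ, r sin θ) = (37.314116, 23.316448)
h = r sin θ − e = 23.316448 − 1 = 22.316448
sin φ = h / L = 22.316448 / 282 = 0.07913634
φ = arcsin(0.07913634) = 4.538924°

4.5389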